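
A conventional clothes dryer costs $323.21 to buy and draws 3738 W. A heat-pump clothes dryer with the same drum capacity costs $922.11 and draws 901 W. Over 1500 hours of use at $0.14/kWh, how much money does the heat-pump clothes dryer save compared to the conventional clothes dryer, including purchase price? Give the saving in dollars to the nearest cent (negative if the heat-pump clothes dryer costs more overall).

conventional clothes dryer: $323.21 + (3738/1000) kW × 1500 h × $0.14 = $323.21 + $784.98 = $1108.19
heat-pump clothes dryer: $922.11 + (901/1000) kW × 1500 h × $0.14 = $922.11 + $189.21 = $1111.32
Saving = $1108.19 − $1111.32 = −$3.13

-$3.13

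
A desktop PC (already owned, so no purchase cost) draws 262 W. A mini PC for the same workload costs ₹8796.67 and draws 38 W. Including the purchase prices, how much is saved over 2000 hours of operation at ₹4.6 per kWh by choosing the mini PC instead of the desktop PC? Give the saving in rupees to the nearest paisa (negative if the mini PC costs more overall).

-₹6735.87

desktop PC: ₹0.00 + (262/1000) kW × 2000 h × ₹4.6 = ₹0.00 + ₹2410.4 = ₹2410.4
mini PC: ₹8796.67 + (38/1000) kW × 2000 h × ₹4.6 = ₹8796.67 + ₹349.6 = ₹9146.27
Saving = ₹2410.4 − ₹9146.27 = −₹6735.87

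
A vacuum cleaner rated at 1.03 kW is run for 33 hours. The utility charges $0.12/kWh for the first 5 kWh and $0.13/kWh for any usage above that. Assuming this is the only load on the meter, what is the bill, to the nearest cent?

$4.37

Energy = 1.03 kW × 33 h = 33.99 kWh
Tier 1 (0–5 kWh): 5 × $0.12 = $0.6
Above 5 kWh: 28.99 × $0.13 = $3.7687
Bill = $4.37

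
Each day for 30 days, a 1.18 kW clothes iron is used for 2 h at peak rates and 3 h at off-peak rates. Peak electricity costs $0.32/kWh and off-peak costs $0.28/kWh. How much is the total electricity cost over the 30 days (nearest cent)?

$52.39

Peak energy = 1.18 kW × 2 h × 30 = 70.8 kWh
Off-peak energy = 1.18 kW × 3 h × 30 = 106.2 kWh
Cost = 70.8 × $0.32 + 106.2 × $0.28 = $22.656 + $29.736 = $52.39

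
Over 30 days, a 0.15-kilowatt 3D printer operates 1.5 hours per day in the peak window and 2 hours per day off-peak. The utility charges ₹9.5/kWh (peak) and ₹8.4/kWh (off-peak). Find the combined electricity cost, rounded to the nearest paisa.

₹139.73

Peak energy = 0.15 kW × 1.5 h × 30 = 6.75 kWh
Off-peak energy = 0.15 kW × 2 h × 30 = 9 kWh
Cost = 6.75 × ₹9.5 + 9 × ₹8.4 = ₹64.125 + ₹75.6 = ₹139.73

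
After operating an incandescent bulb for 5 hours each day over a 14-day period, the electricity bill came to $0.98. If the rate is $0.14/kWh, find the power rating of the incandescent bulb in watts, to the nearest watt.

Energy = $0.98 ÷ $0.14/kWh = 7 kWh
Runtime = 5 h/day × 14 days = 70 h
Power = 7 kWh ÷ 70 h = 0.1 kW = 100 W

100 W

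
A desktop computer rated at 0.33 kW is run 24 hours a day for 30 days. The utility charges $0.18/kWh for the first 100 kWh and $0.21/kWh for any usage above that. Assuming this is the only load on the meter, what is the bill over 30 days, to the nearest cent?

Runtime = 24 h × 30 = 720 h
Energy = 0.33 kW × 720 h = 237.6 kWh
Tier 1 (0–100 kWh): 100 × $0.18 = $18
Above 100 kWh: 137.6 × $0.21 = $28.896
Bill = $46.90

$46.90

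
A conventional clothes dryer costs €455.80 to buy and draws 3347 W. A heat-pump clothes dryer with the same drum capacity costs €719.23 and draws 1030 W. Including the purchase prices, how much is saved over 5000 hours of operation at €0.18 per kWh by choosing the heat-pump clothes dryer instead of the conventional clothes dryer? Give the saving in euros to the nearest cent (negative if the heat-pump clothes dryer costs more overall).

€1821.87

conventional clothes dryer: €455.80 + (3347/1000) kW × 5000 h × €0.18 = €455.80 + €3012.3 = €3468.1
heat-pump clothes dryer: €719.23 + (1030/1000) kW × 5000 h × €0.18 = €719.23 + €927 = €1646.23
Saving = €3468.1 − €1646.23 = €1821.87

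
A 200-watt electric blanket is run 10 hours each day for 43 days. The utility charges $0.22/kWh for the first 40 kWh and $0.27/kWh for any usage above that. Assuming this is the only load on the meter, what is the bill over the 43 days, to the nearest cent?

Runtime = 10 h/day × 43 days = 430 h
Energy = 0.2 kW × 430 h = 86 kWh
Tier 1 (0–40 kWh): 40 × $0.22 = $8.8
Above 40 kWh: 46 × $0.27 = $12.42
Bill = $21.22

$21.22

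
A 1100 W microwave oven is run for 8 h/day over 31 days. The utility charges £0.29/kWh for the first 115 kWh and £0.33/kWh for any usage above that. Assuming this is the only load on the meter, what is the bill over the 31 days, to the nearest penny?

Runtime = 8 h/day × 31 days = 248 h
Energy = 1.1 kW × 248 h = 272.8 kWh
Tier 1 (0–115 kWh): 115 × £0.29 = £33.35
Above 115 kWh: 157.8 × £0.33 = £52.074
Bill = £85.42

£85.42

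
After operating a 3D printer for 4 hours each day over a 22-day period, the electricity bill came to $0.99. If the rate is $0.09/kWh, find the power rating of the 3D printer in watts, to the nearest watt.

125 W

Energy = $0.99 ÷ $0.09/kWh = 11 kWh
Runtime = 4 h/day × 22 days = 88 h
Power = 11 kWh ÷ 88 h = 0.125 kW = 125 W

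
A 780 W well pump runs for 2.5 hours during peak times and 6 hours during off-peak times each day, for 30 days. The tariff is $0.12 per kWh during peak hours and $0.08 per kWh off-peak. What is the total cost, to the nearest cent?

$18.25

Peak energy = 0.78 kW × 2.5 h × 30 = 58.5 kWh
Off-peak energy = 0.78 kW × 6 h × 30 = 140.4 kWh
Cost = 58.5 × $0.12 + 140.4 × $0.08 = $7.02 + $11.232 = $18.25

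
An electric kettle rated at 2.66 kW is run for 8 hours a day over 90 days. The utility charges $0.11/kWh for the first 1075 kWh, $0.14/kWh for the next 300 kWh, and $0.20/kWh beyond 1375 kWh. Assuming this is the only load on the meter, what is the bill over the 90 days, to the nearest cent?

Runtime = 8 h/day × 90 days = 720 h
Energy = 2.66 kW × 720 h = 1915.2 kWh
Tier 1 (0–1075 kWh): 1075 × $0.11 = $118.25
Tier 2 (1075–1375 kWh): 300 × $0.14 = $42
Above 1375 kWh: 540.2 × $0.20 = $108.04
Bill = $268.29

$268.29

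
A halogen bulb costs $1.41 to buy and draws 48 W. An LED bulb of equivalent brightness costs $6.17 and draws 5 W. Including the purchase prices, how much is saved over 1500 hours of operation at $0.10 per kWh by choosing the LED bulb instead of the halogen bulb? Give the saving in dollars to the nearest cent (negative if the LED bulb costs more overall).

$1.69

halogen bulb: $1.41 + (48/1000) kW × 1500 h × $0.10 = $1.41 + $7.2 = $8.61
LED bulb: $6.17 + (5/1000) kW × 1500 h × $0.10 = $6.17 + $0.75 = $6.92
Saving = $8.61 − $6.92 = $1.69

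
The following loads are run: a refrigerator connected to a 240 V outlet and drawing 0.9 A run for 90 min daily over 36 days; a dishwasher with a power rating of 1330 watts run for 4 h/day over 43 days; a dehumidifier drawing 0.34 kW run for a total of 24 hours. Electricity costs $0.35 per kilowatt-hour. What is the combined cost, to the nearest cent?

refrigerator: Power = 0.9 A × 240 V = 216 W = 0.216 kW
refrigerator: Runtime = 90 min × 36 = 3240 min = 54 h
refrigerator: 0.216 kW × 54 h = 11.664 kWh
dishwasher: Runtime = 4 h/day × 43 days = 172 h
dishwasher: 1.33 kW × 172 h = 228.76 kWh
dehumidifier: 0.34 kW × 24 h = 8.16 kWh
Total energy = 248.584 kWh
Cost = 248.584 × $0.35 = $87.00

$87.00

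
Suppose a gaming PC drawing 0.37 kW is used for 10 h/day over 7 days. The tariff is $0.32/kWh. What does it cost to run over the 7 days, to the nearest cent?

Runtime = 10 h/day × 7 days = 70 h
Energy = 0.37 kW × 70 h = 25.9 kWh
Cost = 25.9 kWh × $0.32/kWh = $8.29

$8.29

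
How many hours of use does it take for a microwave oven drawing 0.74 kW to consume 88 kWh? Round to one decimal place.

118.9 h

Hours = 88 kWh ÷ 0.74 kW = 118.9 h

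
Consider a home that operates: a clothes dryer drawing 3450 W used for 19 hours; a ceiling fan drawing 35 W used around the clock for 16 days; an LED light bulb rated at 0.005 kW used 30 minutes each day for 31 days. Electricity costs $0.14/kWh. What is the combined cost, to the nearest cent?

$11.07

clothes dryer: 3.45 kW × 19 h = 65.55 kWh
ceiling fan: Runtime = 24 h × 16 = 384 h
ceiling fan: 0.035 kW × 384 h = 13.44 kWh
LED light bulb: Runtime = 30 min × 31 = 930 min = 15.5 h
LED light bulb: 0.005 kW × 15.5 h = 0.0775 kWh
Total energy = 79.0675 kWh
Cost = 79.0675 × $0.14 = $11.07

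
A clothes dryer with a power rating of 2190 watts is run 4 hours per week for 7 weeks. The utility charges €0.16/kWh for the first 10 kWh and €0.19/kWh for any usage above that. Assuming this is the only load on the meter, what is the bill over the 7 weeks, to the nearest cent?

€11.35

Runtime = 4 h/week × 7 weeks = 28 h
Energy = 2.19 kW × 28 h = 61.32 kWh
Tier 1 (0–10 kWh): 10 × €0.16 = €1.6
Above 10 kWh: 51.32 × €0.19 = €9.7508
Bill = €11.35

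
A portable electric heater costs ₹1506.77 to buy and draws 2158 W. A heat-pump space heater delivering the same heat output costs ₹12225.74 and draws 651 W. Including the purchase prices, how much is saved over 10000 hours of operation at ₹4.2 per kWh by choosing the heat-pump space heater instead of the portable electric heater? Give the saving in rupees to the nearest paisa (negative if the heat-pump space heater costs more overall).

₹52575.03

portable electric heater: ₹1506.77 + (2158/1000) kW × 10000 h × ₹4.2 = ₹1506.77 + ₹90636 = ₹92142.77
heat-pump space heater: ₹12225.74 + (651/1000) kW × 10000 h × ₹4.2 = ₹12225.74 + ₹27342 = ₹39567.74
Saving = ₹92142.77 − ₹39567.74 = ₹52575.03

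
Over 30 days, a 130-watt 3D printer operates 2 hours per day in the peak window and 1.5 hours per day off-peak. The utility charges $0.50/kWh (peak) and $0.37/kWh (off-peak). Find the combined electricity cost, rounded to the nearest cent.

$6.06

Peak energy = 0.13 kW × 2 h × 30 = 7.8 kWh
Off-peak energy = 0.13 kW × 1.5 h × 30 = 5.85 kWh
Cost = 7.8 × $0.50 + 5.85 × $0.37 = $3.9 + $2.1645 = $6.06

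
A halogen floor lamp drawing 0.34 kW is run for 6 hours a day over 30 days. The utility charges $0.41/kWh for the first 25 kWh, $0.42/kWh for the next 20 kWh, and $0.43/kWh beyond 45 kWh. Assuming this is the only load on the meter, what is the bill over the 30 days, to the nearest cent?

$25.62

Runtime = 6 h/day × 30 days = 180 h
Energy = 0.34 kW × 180 h = 61.2 kWh
Tier 1 (0–25 kWh): 25 × $0.41 = $10.25
Tier 2 (25–45 kWh): 20 × $0.42 = $8.4
Above 45 kWh: 16.2 × $0.43 = $6.966
Bill = $25.62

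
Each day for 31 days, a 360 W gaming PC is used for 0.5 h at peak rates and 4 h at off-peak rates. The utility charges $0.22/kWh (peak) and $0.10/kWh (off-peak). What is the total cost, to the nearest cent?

$5.69

Peak energy = 0.36 kW × 0.5 h × 31 = 5.58 kWh
Off-peak energy = 0.36 kW × 4 h × 31 = 44.64 kWh
Cost = 5.58 × $0.22 + 44.64 × $0.10 = $1.2276 + $4.464 = $5.69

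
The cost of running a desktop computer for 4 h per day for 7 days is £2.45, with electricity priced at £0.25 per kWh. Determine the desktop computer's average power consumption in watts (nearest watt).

Energy = £2.45 ÷ £0.25/kWh = 9.8 kWh
Runtime = 4 h/day × 7 days = 28 h
Power = 9.8 kWh ÷ 28 h = 0.35 kW = 350 W

350 W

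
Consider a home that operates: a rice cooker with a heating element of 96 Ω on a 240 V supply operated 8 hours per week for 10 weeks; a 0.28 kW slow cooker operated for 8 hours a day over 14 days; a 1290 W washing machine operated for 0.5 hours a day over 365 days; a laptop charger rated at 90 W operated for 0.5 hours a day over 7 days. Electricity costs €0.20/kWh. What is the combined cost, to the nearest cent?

€63.02

rice cooker: Power = V²/R = 240²/96 = 600 W = 0.6 kW
rice cooker: Runtime = 8 h/week × 10 weeks = 80 h
rice cooker: 0.6 kW × 80 h = 48 kWh
slow cooker: Runtime = 8 h/day × 14 days = 112 h
slow cooker: 0.28 kW × 112 h = 31.36 kWh
washing machine: Runtime = 0.5 h/day × 365 days = 182.5 h
washing machine: 1.29 kW × 182.5 h = 235.425 kWh
laptop charger: Runtime = 0.5 h/day × 7 days = 3.5 h
laptop charger: 0.09 kW × 3.5 h = 0.315 kWh
Total energy = 315.1 kWh
Cost = 315.1 × €0.20 = €63.02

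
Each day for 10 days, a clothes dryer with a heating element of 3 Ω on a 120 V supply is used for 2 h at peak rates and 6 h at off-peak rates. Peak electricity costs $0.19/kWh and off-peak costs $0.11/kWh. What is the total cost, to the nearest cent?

$49.92

Power = V²/R = 120²/3 = 4800 W = 4.8 kW
Peak energy = 4.8 kW × 2 h × 10 = 96 kWh
Off-peak energy = 4.8 kW × 6 h × 10 = 288 kWh
Cost = 96 × $0.19 + 288 × $0.11 = $18.24 + $31.68 = $49.92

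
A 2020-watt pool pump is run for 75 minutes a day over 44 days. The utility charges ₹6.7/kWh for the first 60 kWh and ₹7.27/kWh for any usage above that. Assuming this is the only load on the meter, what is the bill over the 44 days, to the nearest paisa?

Runtime = 75 min × 44 = 3300 min = 55 h
Energy = 2.02 kW × 55 h = 111.1 kWh
Tier 1 (0–60 kWh): 60 × ₹6.7 = ₹402
Above 60 kWh: 51.1 × ₹7.27 = ₹371.497
Bill = ₹773.50

₹773.50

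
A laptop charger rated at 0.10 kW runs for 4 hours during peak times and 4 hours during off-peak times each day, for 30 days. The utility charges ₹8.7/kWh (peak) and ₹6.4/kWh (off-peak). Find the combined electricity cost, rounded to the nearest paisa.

Peak energy = 0.1 kW × 4 h × 30 = 12 kWh
Off-peak energy = 0.1 kW × 4 h × 30 = 12 kWh
Cost = 12 × ₹8.7 + 12 × ₹6.4 = ₹104.4 + ₹76.8 = ₹181.20

₹181.20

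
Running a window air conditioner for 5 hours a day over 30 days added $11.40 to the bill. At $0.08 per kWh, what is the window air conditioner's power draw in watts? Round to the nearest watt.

Energy = $11.40 ÷ $0.08/kWh = 142.5 kWh
Runtime = 5 h/day × 30 days = 150 h
Power = 142.5 kWh ÷ 150 h = 0.95 kW = 950 W

950 W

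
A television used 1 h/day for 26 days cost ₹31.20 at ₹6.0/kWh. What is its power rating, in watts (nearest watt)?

Energy = ₹31.20 ÷ ₹6.0/kWh = 5.2 kWh
Runtime = 1 h/day × 26 days = 26 h
Power = 5.2 kWh ÷ 26 h = 0.2 kW = 200 W

200 W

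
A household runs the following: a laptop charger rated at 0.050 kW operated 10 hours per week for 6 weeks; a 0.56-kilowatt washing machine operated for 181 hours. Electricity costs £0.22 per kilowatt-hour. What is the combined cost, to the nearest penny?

laptop charger: Runtime = 10 h/week × 6 weeks = 60 h
laptop charger: 0.05 kW × 60 h = 3 kWh
washing machine: 0.56 kW × 181 h = 101.36 kWh
Total energy = 104.36 kWh
Cost = 104.36 × £0.22 = £22.96

£22.96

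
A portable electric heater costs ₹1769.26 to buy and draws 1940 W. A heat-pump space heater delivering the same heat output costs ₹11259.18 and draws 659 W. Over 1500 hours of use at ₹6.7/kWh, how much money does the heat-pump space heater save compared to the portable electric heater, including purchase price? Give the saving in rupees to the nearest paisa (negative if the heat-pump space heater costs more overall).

portable electric heater: ₹1769.26 + (1940/1000) kW × 1500 h × ₹6.7 = ₹1769.26 + ₹19497 = ₹21266.26
heat-pump space heater: ₹11259.18 + (659/1000) kW × 1500 h × ₹6.7 = ₹11259.18 + ₹6622.95 = ₹17882.13
Saving = ₹21266.26 − ₹17882.13 = ₹3384.13

₹3384.13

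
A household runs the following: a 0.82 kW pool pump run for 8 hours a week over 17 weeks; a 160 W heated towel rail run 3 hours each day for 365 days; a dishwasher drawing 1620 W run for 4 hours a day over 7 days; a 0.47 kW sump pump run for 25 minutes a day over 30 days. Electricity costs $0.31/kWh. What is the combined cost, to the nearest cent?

pool pump: Runtime = 8 h/week × 17 weeks = 136 h
pool pump: 0.82 kW × 136 h = 111.52 kWh
heated towel rail: Runtime = 3 h/day × 365 days = 1095 h
heated towel rail: 0.16 kW × 1095 h = 175.2 kWh
dishwasher: Runtime = 4 h/day × 7 days = 28 h
dishwasher: 1.62 kW × 28 h = 45.36 kWh
sump pump: Runtime = 25 min × 30 = 750 min = 12.5 h
sump pump: 0.47 kW × 12.5 h = 5.875 kWh
Total energy = 337.955 kWh
Cost = 337.955 × $0.31 = $104.77

$104.77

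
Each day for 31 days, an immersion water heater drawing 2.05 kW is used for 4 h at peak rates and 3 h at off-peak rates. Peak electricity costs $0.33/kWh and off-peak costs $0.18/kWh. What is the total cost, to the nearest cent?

$118.20

Peak energy = 2.05 kW × 4 h × 31 = 254.2 kWh
Off-peak energy = 2.05 kW × 3 h × 31 = 190.65 kWh
Cost = 254.2 × $0.33 + 190.65 × $0.18 = $83.886 + $34.317 = $118.20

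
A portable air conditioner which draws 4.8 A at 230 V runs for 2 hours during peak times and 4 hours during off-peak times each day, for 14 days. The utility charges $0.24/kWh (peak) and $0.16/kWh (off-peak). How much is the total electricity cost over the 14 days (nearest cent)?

Power = 4.8 A × 230 V = 1104 W = 1.104 kW
Peak energy = 1.104 kW × 2 h × 14 = 30.912 kWh
Off-peak energy = 1.104 kW × 4 h × 14 = 61.824 kWh
Cost = 30.912 × $0.24 + 61.824 × $0.16 = $7.41888 + $9.89184 = $17.31

$17.31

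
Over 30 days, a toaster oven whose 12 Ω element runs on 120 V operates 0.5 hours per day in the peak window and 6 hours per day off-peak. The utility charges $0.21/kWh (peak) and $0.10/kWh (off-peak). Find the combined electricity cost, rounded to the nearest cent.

$25.38

Power = V²/R = 120²/12 = 1200 W = 1.2 kW
Peak energy = 1.2 kW × 0.5 h × 30 = 18 kWh
Off-peak energy = 1.2 kW × 6 h × 30 = 216 kWh
Cost = 18 × $0.21 + 216 × $0.10 = $3.78 + $21.6 = $25.38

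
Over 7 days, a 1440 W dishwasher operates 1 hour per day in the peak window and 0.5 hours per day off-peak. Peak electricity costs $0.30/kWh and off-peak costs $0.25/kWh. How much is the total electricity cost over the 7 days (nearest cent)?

Peak energy = 1.44 kW × 1 h × 7 = 10.08 kWh
Off-peak energy = 1.44 kW × 0.5 h × 7 = 5.04 kWh
Cost = 10.08 × $0.30 + 5.04 × $0.25 = $3.024 + $1.26 = $4.28

$4.28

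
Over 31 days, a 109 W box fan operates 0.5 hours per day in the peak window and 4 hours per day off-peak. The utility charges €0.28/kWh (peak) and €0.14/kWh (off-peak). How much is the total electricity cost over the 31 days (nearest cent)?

€2.37

Peak energy = 0.109 kW × 0.5 h × 31 = 1.6895 kWh
Off-peak energy = 0.109 kW × 4 h × 31 = 13.516 kWh
Cost = 1.6895 × €0.28 + 13.516 × €0.14 = €0.47306 + €1.89224 = €2.37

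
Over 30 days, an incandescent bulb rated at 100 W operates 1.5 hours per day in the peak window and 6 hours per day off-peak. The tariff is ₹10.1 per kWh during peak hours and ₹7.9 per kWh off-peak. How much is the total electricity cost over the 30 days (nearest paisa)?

Peak energy = 0.1 kW × 1.5 h × 30 = 4.5 kWh
Off-peak energy = 0.1 kW × 6 h × 30 = 18 kWh
Cost = 4.5 × ₹10.1 + 18 × ₹7.9 = ₹45.45 + ₹142.2 = ₹187.65

₹187.65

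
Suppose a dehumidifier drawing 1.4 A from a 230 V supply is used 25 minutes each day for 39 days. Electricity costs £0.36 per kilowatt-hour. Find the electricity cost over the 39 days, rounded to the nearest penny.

£1.88

Power = 1.4 A × 230 V = 322 W = 0.322 kW
Runtime = 25 min × 39 = 975 min = 16.25 h
Energy = 0.322 kW × 16.25 h = 5.2325 kWh
Cost = 5.2325 kWh × £0.36/kWh = £1.88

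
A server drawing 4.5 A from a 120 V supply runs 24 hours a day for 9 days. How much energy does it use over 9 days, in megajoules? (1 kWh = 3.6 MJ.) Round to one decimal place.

Power = 4.5 A × 120 V = 540 W = 0.54 kW
Runtime = 24 h × 9 = 216 h
Energy = 0.54 kW × 216 h = 116.64 kWh
= 116.64 × 3.6 MJ = 419.9 MJ

419.9 MJ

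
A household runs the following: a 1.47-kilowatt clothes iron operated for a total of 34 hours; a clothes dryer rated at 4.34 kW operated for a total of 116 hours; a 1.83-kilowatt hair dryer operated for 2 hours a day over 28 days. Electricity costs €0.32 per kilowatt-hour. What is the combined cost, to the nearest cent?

clothes iron: 1.47 kW × 34 h = 49.98 kWh
clothes dryer: 4.34 kW × 116 h = 503.44 kWh
hair dryer: Runtime = 2 h/day × 28 days = 56 h
hair dryer: 1.83 kW × 56 h = 102.48 kWh
Total energy = 655.9 kWh
Cost = 655.9 × €0.32 = €209.89

€209.89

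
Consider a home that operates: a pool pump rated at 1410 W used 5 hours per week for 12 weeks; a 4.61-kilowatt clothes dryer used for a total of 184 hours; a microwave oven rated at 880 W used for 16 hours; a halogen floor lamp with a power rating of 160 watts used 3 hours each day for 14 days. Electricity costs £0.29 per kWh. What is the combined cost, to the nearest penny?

£276.56

pool pump: Runtime = 5 h/week × 12 weeks = 60 h
pool pump: 1.41 kW × 60 h = 84.6 kWh
clothes dryer: 4.61 kW × 184 h = 848.24 kWh
microwave oven: 0.88 kW × 16 h = 14.08 kWh
halogen floor lamp: Runtime = 3 h/day × 14 days = 42 h
halogen floor lamp: 0.16 kW × 42 h = 6.72 kWh
Total energy = 953.64 kWh
Cost = 953.64 × £0.29 = £276.56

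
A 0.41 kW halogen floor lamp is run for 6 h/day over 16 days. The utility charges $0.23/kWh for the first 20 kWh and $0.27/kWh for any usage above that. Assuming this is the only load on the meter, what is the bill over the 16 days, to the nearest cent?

Runtime = 6 h/day × 16 days = 96 h
Energy = 0.41 kW × 96 h = 39.36 kWh
Tier 1 (0–20 kWh): 20 × $0.23 = $4.6
Above 20 kWh: 19.36 × $0.27 = $5.2272
Bill = $9.83

$9.83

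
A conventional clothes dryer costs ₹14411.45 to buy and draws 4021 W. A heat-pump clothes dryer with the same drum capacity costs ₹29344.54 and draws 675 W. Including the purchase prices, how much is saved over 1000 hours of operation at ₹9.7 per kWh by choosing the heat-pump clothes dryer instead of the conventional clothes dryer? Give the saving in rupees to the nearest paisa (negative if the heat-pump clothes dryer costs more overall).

₹17523.11

conventional clothes dryer: ₹14411.45 + (4021/1000) kW × 1000 h × ₹9.7 = ₹14411.45 + ₹39003.7 = ₹53415.15
heat-pump clothes dryer: ₹29344.54 + (675/1000) kW × 1000 h × ₹9.7 = ₹29344.54 + ₹6547.5 = ₹35892.04
Saving = ₹53415.15 − ₹35892.04 = ₹17523.11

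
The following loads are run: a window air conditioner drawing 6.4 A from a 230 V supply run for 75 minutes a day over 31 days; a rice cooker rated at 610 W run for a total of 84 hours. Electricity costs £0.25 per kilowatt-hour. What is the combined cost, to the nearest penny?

£27.07

window air conditioner: Power = 6.4 A × 230 V = 1472 W = 1.472 kW
window air conditioner: Runtime = 75 min × 31 = 2325 min = 38.75 h
window air conditioner: 1.472 kW × 38.75 h = 57.04 kWh
rice cooker: 0.61 kW × 84 h = 51.24 kWh
Total energy = 108.28 kWh
Cost = 108.28 × £0.25 = £27.07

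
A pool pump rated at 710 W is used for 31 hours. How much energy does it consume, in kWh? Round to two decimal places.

22.01 kWh

Energy = 0.71 kW × 31 h = 22.01 kWh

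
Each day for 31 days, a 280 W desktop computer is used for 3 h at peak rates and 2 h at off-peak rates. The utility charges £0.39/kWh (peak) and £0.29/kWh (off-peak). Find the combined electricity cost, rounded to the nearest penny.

£15.19

Peak energy = 0.28 kW × 3 h × 31 = 26.04 kWh
Off-peak energy = 0.28 kW × 2 h × 31 = 17.36 kWh
Cost = 26.04 × £0.39 + 17.36 × £0.29 = £10.1556 + £5.0344 = £15.19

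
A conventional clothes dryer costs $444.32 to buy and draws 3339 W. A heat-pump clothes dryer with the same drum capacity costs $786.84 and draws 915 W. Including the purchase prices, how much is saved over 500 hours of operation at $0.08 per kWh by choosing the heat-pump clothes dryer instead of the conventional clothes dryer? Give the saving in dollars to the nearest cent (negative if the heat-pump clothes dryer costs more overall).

-$245.56

conventional clothes dryer: $444.32 + (3339/1000) kW × 500 h × $0.08 = $444.32 + $133.56 = $577.88
heat-pump clothes dryer: $786.84 + (915/1000) kW × 500 h × $0.08 = $786.84 + $36.6 = $823.44
Saving = $577.88 − $823.44 = −$245.56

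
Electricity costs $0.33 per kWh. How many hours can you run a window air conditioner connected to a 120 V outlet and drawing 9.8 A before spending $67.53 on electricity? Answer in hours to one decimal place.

174.0 h

Power = 9.8 A × 120 V = 1176 W = 1.176 kW
Energy available = $67.53 ÷ $0.33/kWh = 204.6364 kWh
Hours = 204.6364 kWh ÷ 1.176 kW = 174.0 h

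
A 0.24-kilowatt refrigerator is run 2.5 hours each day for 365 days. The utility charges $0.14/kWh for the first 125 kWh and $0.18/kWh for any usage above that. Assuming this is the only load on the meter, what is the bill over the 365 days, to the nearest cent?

Runtime = 2.5 h/day × 365 days = 912.5 h
Energy = 0.24 kW × 912.5 h = 219 kWh
Tier 1 (0–125 kWh): 125 × $0.14 = $17.5
Above 125 kWh: 94 × $0.18 = $16.92
Bill = $34.42

$34.42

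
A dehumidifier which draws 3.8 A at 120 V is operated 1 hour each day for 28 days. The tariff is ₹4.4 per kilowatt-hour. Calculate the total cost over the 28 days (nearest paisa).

Power = 3.8 A × 120 V = 456 W = 0.456 kW
Runtime = 1 h/day × 28 days = 28 h
Energy = 0.456 kW × 28 h = 12.768 kWh
Cost = 12.768 kWh × ₹4.4/kWh = ₹56.18

₹56.18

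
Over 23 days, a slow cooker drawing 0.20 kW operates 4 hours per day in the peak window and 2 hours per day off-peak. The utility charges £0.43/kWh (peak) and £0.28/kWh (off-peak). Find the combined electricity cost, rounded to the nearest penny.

Peak energy = 0.2 kW × 4 h × 23 = 18.4 kWh
Off-peak energy = 0.2 kW × 2 h × 23 = 9.2 kWh
Cost = 18.4 × £0.43 + 9.2 × £0.28 = £7.912 + £2.576 = £10.49

£10.49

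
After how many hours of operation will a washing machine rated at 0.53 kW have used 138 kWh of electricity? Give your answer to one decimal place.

Hours = 138 kWh ÷ 0.53 kW = 260.4 h

260.4 h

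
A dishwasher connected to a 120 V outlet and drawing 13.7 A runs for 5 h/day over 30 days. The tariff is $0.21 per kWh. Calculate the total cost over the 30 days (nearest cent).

$51.79

Power = 13.7 A × 120 V = 1644 W = 1.644 kW
Runtime = 5 h/day × 30 days = 150 h
Energy = 1.644 kW × 150 h = 246.6 kWh
Cost = 246.6 kWh × $0.21/kWh = $51.79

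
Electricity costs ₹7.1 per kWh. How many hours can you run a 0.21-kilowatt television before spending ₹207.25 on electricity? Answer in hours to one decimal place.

Energy available = ₹207.25 ÷ ₹7.1/kWh = 29.1901 kWh
Hours = 29.1901 kWh ÷ 0.21 kW = 139.0 h

139.0 h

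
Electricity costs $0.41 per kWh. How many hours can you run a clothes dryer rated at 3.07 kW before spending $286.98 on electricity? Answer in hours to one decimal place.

228.0 h

Energy available = $286.98 ÷ $0.41/kWh = 699.9512 kWh
Hours = 699.9512 kWh ÷ 3.07 kW = 228.0 h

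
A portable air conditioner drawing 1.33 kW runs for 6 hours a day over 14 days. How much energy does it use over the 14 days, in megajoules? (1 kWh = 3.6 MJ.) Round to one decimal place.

402.2 MJ

Runtime = 6 h/day × 14 days = 84 h
Energy = 1.33 kW × 84 h = 111.72 kWh
= 111.72 × 3.6 MJ = 402.2 MJ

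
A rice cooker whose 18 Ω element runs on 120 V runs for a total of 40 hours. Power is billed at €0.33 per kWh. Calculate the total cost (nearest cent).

Power = V²/R = 120²/18 = 800 W = 0.8 kW
Energy = 0.8 kW × 40 h = 32 kWh
Cost = 32 kWh × €0.33/kWh = €10.56

€10.56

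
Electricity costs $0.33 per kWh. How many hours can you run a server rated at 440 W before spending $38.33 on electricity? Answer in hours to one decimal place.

Energy available = $38.33 ÷ $0.33/kWh = 116.1515 kWh
Hours = 116.1515 kWh ÷ 0.44 kW = 264.0 h

264.0 h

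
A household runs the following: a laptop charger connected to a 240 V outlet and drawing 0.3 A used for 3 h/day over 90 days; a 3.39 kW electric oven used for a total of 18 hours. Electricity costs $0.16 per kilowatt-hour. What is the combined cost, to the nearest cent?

laptop charger: Power = 0.3 A × 240 V = 72 W = 0.072 kW
laptop charger: Runtime = 3 h/day × 90 days = 270 h
laptop charger: 0.072 kW × 270 h = 19.44 kWh
electric oven: 3.39 kW × 18 h = 61.02 kWh
Total energy = 80.46 kWh
Cost = 80.46 × $0.16 = $12.87

$12.87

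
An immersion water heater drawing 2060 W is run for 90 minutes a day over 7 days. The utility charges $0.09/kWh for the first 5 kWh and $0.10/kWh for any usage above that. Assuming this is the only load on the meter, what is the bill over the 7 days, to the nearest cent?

Runtime = 90 min × 7 = 630 min = 10.5 h
Energy = 2.06 kW × 10.5 h = 21.63 kWh
Tier 1 (0–5 kWh): 5 × $0.09 = $0.45
Above 5 kWh: 16.63 × $0.10 = $1.663
Bill = $2.11

$2.11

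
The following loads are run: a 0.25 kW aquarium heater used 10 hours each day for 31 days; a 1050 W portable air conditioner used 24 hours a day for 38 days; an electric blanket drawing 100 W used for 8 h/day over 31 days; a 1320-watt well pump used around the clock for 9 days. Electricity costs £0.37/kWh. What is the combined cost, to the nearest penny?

£497.66

aquarium heater: Runtime = 10 h/day × 31 days = 310 h
aquarium heater: 0.25 kW × 310 h = 77.5 kWh
portable air conditioner: Runtime = 24 h × 38 = 912 h
portable air conditioner: 1.05 kW × 912 h = 957.6 kWh
electric blanket: Runtime = 8 h/day × 31 days = 248 h
electric blanket: 0.1 kW × 248 h = 24.8 kWh
well pump: Runtime = 24 h × 9 = 216 h
well pump: 1.32 kW × 216 h = 285.12 kWh
Total energy = 1345.02 kWh
Cost = 1345.02 × £0.37 = £497.66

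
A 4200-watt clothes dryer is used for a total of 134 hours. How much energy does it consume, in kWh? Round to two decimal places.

562.80 kWh

Energy = 4.2 kW × 134 h = 562.8 kWh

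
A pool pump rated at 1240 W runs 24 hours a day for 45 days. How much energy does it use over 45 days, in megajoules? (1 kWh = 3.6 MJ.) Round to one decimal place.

4821.1 MJ

Runtime = 24 h × 45 = 1080 h
Energy = 1.24 kW × 1080 h = 1339.2 kWh
= 1339.2 × 3.6 MJ = 4821.1 MJ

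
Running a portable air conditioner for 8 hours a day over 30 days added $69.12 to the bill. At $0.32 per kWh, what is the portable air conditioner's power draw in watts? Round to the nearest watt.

Energy = $69.12 ÷ $0.32/kWh = 216 kWh
Runtime = 8 h/day × 30 days = 240 h
Power = 216 kWh ÷ 240 h = 0.9 kW = 900 W

900 W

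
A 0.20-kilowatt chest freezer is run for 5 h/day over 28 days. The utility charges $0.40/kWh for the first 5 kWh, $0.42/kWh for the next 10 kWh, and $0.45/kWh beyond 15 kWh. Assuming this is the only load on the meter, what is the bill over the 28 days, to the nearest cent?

Runtime = 5 h/day × 28 days = 140 h
Energy = 0.2 kW × 140 h = 28 kWh
Tier 1 (0–5 kWh): 5 × $0.40 = $2
Tier 2 (5–15 kWh): 10 × $0.42 = $4.2
Above 15 kWh: 13 × $0.45 = $5.85
Bill = $12.05

$12.05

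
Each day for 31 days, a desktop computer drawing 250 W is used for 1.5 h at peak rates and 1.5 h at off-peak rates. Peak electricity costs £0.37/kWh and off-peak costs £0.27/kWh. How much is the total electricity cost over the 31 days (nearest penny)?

Peak energy = 0.25 kW × 1.5 h × 31 = 11.625 kWh
Off-peak energy = 0.25 kW × 1.5 h × 31 = 11.625 kWh
Cost = 11.625 × £0.37 + 11.625 × £0.27 = £4.30125 + £3.13875 = £7.44

£7.44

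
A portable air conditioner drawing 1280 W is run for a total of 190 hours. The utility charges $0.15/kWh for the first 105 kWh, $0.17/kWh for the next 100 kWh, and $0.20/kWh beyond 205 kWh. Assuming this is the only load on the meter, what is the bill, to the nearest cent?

Energy = 1.28 kW × 190 h = 243.2 kWh
Tier 1 (0–105 kWh): 105 × $0.15 = $15.75
Tier 2 (105–205 kWh): 100 × $0.17 = $17
Above 205 kWh: 38.2 × $0.20 = $7.64
Bill = $40.39

$40.39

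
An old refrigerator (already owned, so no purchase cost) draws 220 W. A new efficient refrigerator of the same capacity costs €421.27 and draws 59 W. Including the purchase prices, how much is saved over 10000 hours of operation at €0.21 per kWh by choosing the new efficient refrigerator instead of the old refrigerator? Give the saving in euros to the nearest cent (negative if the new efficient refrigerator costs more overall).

-€83.17

old refrigerator: €0.00 + (220/1000) kW × 10000 h × €0.21 = €0.00 + €462 = €462
new efficient refrigerator: €421.27 + (59/1000) kW × 10000 h × €0.21 = €421.27 + €123.9 = €545.17
Saving = €462 − €545.17 = −€83.17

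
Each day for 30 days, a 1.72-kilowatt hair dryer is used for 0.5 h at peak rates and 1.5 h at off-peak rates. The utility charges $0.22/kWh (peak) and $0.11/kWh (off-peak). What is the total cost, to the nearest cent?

Peak energy = 1.72 kW × 0.5 h × 30 = 25.8 kWh
Off-peak energy = 1.72 kW × 1.5 h × 30 = 77.4 kWh
Cost = 25.8 × $0.22 + 77.4 × $0.11 = $5.676 + $8.514 = $14.19

$14.19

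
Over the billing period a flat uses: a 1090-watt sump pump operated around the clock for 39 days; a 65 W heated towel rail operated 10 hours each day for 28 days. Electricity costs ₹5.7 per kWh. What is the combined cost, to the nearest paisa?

sump pump: Runtime = 24 h × 39 = 936 h
sump pump: 1.09 kW × 936 h = 1020.24 kWh
heated towel rail: Runtime = 10 h/day × 28 days = 280 h
heated towel rail: 0.065 kW × 280 h = 18.2 kWh
Total energy = 1038.44 kWh
Cost = 1038.44 × ₹5.7 = ₹5919.11

₹5919.11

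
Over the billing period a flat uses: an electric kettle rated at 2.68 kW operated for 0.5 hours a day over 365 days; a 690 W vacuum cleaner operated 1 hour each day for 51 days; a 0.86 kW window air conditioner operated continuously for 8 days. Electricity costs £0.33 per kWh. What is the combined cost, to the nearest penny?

£227.51

electric kettle: Runtime = 0.5 h/day × 365 days = 182.5 h
electric kettle: 2.68 kW × 182.5 h = 489.1 kWh
vacuum cleaner: Runtime = 1 h/day × 51 days = 51 h
vacuum cleaner: 0.69 kW × 51 h = 35.19 kWh
window air conditioner: Runtime = 24 h × 8 = 192 h
window air conditioner: 0.86 kW × 192 h = 165.12 kWh
Total energy = 689.41 kWh
Cost = 689.41 × £0.33 = £227.51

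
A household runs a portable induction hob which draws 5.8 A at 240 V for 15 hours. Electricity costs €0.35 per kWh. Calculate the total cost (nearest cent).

€7.31

Power = 5.8 A × 240 V = 1392 W = 1.392 kW
Energy = 1.392 kW × 15 h = 20.88 kWh
Cost = 20.88 kWh × €0.35/kWh = €7.31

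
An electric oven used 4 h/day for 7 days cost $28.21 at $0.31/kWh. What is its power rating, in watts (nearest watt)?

3250 W

Energy = $28.21 ÷ $0.31/kWh = 91 kWh
Runtime = 4 h/day × 7 days = 28 h
Power = 91 kWh ÷ 28 h = 3.25 kW = 3250 W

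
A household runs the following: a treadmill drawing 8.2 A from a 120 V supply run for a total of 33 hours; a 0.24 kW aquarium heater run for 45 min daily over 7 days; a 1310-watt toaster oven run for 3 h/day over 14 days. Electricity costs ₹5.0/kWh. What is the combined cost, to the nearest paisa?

treadmill: Power = 8.2 A × 120 V = 984 W = 0.984 kW
treadmill: 0.984 kW × 33 h = 32.472 kWh
aquarium heater: Runtime = 45 min × 7 = 315 min = 5.25 h
aquarium heater: 0.24 kW × 5.25 h = 1.26 kWh
toaster oven: Runtime = 3 h/day × 14 days = 42 h
toaster oven: 1.31 kW × 42 h = 55.02 kWh
Total energy = 88.752 kWh
Cost = 88.752 × ₹5.0 = ₹443.76

₹443.76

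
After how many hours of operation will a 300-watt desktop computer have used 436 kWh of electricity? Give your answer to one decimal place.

1453.3 h

Hours = 436 kWh ÷ 0.3 kW = 1453.3 h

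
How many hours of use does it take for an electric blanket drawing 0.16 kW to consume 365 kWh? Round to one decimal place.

Hours = 365 kWh ÷ 0.16 kW = 2281.3 h

2281.3 h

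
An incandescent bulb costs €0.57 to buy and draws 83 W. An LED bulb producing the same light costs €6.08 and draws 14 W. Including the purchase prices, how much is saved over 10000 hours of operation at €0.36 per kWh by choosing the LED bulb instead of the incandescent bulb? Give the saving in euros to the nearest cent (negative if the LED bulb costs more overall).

€242.89

incandescent bulb: €0.57 + (83/1000) kW × 10000 h × €0.36 = €0.57 + €298.8 = €299.37
LED bulb: €6.08 + (14/1000) kW × 10000 h × €0.36 = €6.08 + €50.4 = €56.48
Saving = €299.37 − €56.48 = €242.89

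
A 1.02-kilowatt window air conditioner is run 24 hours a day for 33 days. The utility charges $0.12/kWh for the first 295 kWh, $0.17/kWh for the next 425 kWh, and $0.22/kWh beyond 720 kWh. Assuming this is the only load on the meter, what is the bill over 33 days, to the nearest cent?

Runtime = 24 h × 33 = 792 h
Energy = 1.02 kW × 792 h = 807.84 kWh
Tier 1 (0–295 kWh): 295 × $0.12 = $35.4
Tier 2 (295–720 kWh): 425 × $0.17 = $72.25
Above 720 kWh: 87.84 × $0.22 = $19.3248
Bill = $126.97

$126.97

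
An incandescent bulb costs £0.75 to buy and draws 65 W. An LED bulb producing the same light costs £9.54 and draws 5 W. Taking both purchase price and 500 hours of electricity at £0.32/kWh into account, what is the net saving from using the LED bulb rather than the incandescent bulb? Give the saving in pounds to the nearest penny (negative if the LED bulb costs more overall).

incandescent bulb: £0.75 + (65/1000) kW × 500 h × £0.32 = £0.75 + £10.4 = £11.15
LED bulb: £9.54 + (5/1000) kW × 500 h × £0.32 = £9.54 + £0.8 = £10.34
Saving = £11.15 − £10.34 = £0.81

£0.81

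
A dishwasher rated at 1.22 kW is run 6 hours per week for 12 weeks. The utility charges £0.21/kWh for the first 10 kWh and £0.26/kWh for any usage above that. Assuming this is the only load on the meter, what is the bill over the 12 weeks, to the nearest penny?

Runtime = 6 h/week × 12 weeks = 72 h
Energy = 1.22 kW × 72 h = 87.84 kWh
Tier 1 (0–10 kWh): 10 × £0.21 = £2.1
Above 10 kWh: 77.84 × £0.26 = £20.2384
Bill = £22.34

£22.34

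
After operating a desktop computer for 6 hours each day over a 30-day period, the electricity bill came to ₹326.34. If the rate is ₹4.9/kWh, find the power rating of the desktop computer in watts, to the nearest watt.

370 W

Energy = ₹326.34 ÷ ₹4.9/kWh = 66.6 kWh
Runtime = 6 h/day × 30 days = 180 h
Power = 66.6 kWh ÷ 180 h = 0.37 kW = 370 W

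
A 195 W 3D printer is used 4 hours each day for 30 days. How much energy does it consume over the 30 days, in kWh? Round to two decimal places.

Runtime = 4 h/day × 30 days = 120 h
Energy = 0.195 kW × 120 h = 23.4 kWh

23.40 kWh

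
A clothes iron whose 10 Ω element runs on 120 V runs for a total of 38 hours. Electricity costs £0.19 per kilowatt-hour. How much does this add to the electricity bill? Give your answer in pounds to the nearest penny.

Power = V²/R = 120²/10 = 1440 W = 1.44 kW
Energy = 1.44 kW × 38 h = 54.72 kWh
Cost = 54.72 kWh × £0.19/kWh = £10.40

£10.40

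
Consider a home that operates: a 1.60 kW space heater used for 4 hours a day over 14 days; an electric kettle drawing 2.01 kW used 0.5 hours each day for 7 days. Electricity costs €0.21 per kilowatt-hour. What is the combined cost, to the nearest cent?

€20.29

space heater: Runtime = 4 h/day × 14 days = 56 h
space heater: 1.6 kW × 56 h = 89.6 kWh
electric kettle: Runtime = 0.5 h/day × 7 days = 3.5 h
electric kettle: 2.01 kW × 3.5 h = 7.035 kWh
Total energy = 96.635 kWh
Cost = 96.635 × €0.21 = €20.29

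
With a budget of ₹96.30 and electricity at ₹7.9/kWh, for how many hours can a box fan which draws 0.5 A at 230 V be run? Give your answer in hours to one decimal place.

106.0 h

Power = 0.5 A × 230 V = 115 W = 0.115 kW
Energy available = ₹96.30 ÷ ₹7.9/kWh = 12.1899 kWh
Hours = 12.1899 kWh ÷ 0.115 kW = 106.0 h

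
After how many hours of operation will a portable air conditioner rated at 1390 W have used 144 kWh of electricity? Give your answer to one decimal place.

103.6 h

Hours = 144 kWh ÷ 1.39 kW = 103.6 h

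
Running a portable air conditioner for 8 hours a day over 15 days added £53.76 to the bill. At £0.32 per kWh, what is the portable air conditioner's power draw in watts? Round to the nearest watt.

Energy = £53.76 ÷ £0.32/kWh = 168 kWh
Runtime = 8 h/day × 15 days = 120 h
Power = 168 kWh ÷ 120 h = 1.4 kW = 1400 W

1400 W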